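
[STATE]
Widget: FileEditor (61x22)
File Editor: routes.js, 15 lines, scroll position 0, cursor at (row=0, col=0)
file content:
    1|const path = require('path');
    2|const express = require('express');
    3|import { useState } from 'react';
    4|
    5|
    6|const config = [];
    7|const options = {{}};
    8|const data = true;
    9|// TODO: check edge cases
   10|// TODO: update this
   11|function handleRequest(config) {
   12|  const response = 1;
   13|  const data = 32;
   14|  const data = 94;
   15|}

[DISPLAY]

█onst path = require('path');                               ▲
const express = require('express');                         █
import { useState } from 'react';                           ░
                                                            ░
                                                            ░
const config = [];                                          ░
const options = {{}};                                       ░
const data = true;                                          ░
// TODO: check edge cases                                   ░
// TODO: update this                                        ░
function handleRequest(config) {                            ░
  const response = 1;                                       ░
  const data = 32;                                          ░
  const data = 94;                                          ░
}                                                           ░
                                                            ░
                                                            ░
                                                            ░
                                                            ░
                                                            ░
                                                            ░
                                                            ▼


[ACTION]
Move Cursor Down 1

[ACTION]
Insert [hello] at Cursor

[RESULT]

const path = require('path');                               ▲
hello█onst express = require('express');                    █
import { useState } from 'react';                           ░
                                                            ░
                                                            ░
const config = [];                                          ░
const options = {{}};                                       ░
const data = true;                                          ░
// TODO: check edge cases                                   ░
// TODO: update this                                        ░
function handleRequest(config) {                            ░
  const response = 1;                                       ░
  const data = 32;                                          ░
  const data = 94;                                          ░
}                                                           ░
                                                            ░
                                                            ░
                                                            ░
                                                            ░
                                                            ░
                                                            ░
                                                            ▼


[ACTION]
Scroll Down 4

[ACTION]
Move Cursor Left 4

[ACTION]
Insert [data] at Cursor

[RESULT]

const path = require('path');                               ▲
hdata█lloconst express = require('express');                █
import { useState } from 'react';                           ░
                                                            ░
                                                            ░
const config = [];                                          ░
const options = {{}};                                       ░
const data = true;                                          ░
// TODO: check edge cases                                   ░
// TODO: update this                                        ░
function handleRequest(config) {                            ░
  const response = 1;                                       ░
  const data = 32;                                          ░
  const data = 94;                                          ░
}                                                           ░
                                                            ░
                                                            ░
                                                            ░
                                                            ░
                                                            ░
                                                            ░
                                                            ▼


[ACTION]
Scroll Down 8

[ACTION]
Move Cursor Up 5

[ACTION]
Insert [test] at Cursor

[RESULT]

consttest█path = require('path');                           ▲
hdataelloconst express = require('express');                █
import { useState } from 'react';                           ░
                                                            ░
                                                            ░
const config = [];                                          ░
const options = {{}};                                       ░
const data = true;                                          ░
// TODO: check edge cases                                   ░
// TODO: update this                                        ░
function handleRequest(config) {                            ░
  const response = 1;                                       ░
  const data = 32;                                          ░
  const data = 94;                                          ░
}                                                           ░
                                                            ░
                                                            ░
                                                            ░
                                                            ░
                                                            ░
                                                            ░
                                                            ▼


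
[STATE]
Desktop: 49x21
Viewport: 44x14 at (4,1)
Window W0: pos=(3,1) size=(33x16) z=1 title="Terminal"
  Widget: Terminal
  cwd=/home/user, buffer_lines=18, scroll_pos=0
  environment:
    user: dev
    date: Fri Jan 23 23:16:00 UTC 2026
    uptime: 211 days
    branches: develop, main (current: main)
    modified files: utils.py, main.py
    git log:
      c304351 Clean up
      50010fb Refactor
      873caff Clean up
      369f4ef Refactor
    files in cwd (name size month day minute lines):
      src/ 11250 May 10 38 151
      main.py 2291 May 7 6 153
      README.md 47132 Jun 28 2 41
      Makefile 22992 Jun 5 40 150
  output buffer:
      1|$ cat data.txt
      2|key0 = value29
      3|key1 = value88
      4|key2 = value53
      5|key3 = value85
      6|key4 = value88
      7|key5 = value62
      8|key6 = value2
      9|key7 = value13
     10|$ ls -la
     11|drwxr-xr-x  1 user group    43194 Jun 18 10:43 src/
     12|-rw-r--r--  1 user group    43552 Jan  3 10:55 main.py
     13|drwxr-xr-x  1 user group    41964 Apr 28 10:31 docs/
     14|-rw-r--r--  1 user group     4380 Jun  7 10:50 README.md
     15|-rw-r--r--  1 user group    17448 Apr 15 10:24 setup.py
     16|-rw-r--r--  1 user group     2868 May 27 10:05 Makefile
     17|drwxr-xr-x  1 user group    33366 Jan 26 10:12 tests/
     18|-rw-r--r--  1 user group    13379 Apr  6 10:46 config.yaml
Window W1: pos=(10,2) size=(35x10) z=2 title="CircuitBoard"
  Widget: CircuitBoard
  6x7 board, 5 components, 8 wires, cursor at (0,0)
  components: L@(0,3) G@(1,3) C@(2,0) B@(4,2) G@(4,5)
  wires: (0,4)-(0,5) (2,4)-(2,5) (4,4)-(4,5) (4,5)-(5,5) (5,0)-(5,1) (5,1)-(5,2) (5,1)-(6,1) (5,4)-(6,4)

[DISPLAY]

━━━━━━━━━━━━━━━━━━━━━━━━━━━━━━━┓            
 Termi┏━━━━━━━━━━━━━━━━━━━━━━━━━━━━━━━━━┓   
──────┃ CircuitBoard                    ┃   
$ cat ┠─────────────────────────────────┨   
key0 =┃   0 1 2 3 4 5                   ┃   
key1 =┃0  [.]          L   · ─ ·        ┃   
key2 =┃                                 ┃   
key3 =┃1               G                ┃   
key4 =┃                                 ┃   
key5 =┃2   C               · ─ ·        ┃   
key6 =┗━━━━━━━━━━━━━━━━━━━━━━━━━━━━━━━━━┛   
key7 = value13                 ┃            
$ ls -la                       ┃            
drwxr-xr-x  1 user group    431┃            


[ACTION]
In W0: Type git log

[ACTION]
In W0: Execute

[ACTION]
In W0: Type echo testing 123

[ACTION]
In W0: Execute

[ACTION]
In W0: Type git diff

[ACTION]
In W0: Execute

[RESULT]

━━━━━━━━━━━━━━━━━━━━━━━━━━━━━━━┓            
 Termi┏━━━━━━━━━━━━━━━━━━━━━━━━━━━━━━━━━┓   
──────┃ CircuitBoard                    ┃   
873caf┠─────────────────────────────────┨   
369f4e┃   0 1 2 3 4 5                   ┃   
$ echo┃0  [.]          L   · ─ ·        ┃   
testin┃                                 ┃   
$ git ┃1               G                ┃   
diff -┃                                 ┃   
--- a/┃2   C               · ─ ·        ┃   
+++ b/┗━━━━━━━━━━━━━━━━━━━━━━━━━━━━━━━━━┛   
@@ -1,3 +1,4 @@                ┃            
+# updated                     ┃            
 import sys                    ┃            


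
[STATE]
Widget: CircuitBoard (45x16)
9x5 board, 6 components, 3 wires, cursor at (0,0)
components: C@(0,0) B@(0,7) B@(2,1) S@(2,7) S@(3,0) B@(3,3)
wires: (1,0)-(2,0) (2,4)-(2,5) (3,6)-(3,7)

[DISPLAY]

   0 1 2 3 4 5 6 7 8                         
0  [C]                          B            
                                             
1   ·                                        
    │                                        
2   ·   B           · ─ ·       S            
                                             
3   S           B           · ─ ·            
                                             
4                                            
Cursor: (0,0)                                
                                             
                                             
                                             
                                             
                                             


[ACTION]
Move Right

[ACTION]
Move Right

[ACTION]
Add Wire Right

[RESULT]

   0 1 2 3 4 5 6 7 8                         
0   C      [.]─ ·               B            
                                             
1   ·                                        
    │                                        
2   ·   B           · ─ ·       S            
                                             
3   S           B           · ─ ·            
                                             
4                                            
Cursor: (0,2)                                
                                             
                                             
                                             
                                             
                                             


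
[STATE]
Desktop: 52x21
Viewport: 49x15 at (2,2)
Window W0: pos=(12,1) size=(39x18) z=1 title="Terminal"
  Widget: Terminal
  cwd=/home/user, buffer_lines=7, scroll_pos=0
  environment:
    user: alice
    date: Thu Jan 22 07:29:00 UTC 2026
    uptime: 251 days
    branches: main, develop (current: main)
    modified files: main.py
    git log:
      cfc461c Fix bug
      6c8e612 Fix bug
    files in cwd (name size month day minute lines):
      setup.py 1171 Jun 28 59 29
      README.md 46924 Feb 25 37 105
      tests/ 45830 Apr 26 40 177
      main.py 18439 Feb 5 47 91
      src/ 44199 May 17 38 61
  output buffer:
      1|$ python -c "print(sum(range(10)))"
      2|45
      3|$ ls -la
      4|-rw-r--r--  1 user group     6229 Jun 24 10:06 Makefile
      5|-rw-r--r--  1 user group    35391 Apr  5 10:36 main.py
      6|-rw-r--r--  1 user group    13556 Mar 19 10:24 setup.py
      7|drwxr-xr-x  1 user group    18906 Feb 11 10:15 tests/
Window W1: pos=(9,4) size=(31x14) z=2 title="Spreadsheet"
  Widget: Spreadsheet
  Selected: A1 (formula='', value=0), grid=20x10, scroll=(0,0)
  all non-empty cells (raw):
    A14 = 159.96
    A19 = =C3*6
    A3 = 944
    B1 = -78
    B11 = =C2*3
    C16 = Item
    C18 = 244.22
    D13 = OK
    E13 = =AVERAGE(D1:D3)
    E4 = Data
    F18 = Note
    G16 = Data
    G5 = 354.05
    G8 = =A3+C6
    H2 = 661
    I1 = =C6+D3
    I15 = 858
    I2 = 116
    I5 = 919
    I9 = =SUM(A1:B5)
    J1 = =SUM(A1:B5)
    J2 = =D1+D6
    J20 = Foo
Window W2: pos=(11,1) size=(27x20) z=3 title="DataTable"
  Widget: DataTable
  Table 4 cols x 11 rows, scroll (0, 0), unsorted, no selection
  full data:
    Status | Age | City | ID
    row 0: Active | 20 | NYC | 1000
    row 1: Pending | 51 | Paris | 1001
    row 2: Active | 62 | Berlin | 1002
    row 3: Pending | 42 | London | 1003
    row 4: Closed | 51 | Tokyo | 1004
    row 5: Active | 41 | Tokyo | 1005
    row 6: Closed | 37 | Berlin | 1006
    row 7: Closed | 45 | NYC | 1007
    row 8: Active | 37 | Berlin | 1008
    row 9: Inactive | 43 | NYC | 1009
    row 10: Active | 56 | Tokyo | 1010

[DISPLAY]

         ┃ DataTable               ┃            ┃
         ┠─────────────────────────┨────────────┨
       ┏━┃Status  │Age│City  │ID   ┃━┓e(10)))"  ┃
       ┃ ┃────────┼───┼──────┼──── ┃ ┃          ┃
       ┠─┃Active  │20 │NYC   │1000 ┃─┨          ┃
       ┃A┃Pending │51 │Paris │1001 ┃ ┃  6229 Jun┃
       ┃ ┃Active  │62 │Berlin│1002 ┃ ┃ 35391 Apr┃
       ┃-┃Pending │42 │London│1003 ┃-┃ 13556 Mar┃
       ┃ ┃Closed  │51 │Tokyo │1004 ┃ ┃ 18906 Feb┃
       ┃ ┃Active  │41 │Tokyo │1005 ┃ ┃          ┃
       ┃ ┃Closed  │37 │Berlin│1006 ┃ ┃          ┃
       ┃ ┃Closed  │45 │NYC   │1007 ┃ ┃          ┃
       ┃ ┃Active  │37 │Berlin│1008 ┃ ┃          ┃
       ┃ ┃Inactive│43 │NYC   │1009 ┃ ┃          ┃
       ┃ ┃Active  │56 │Tokyo │1010 ┃ ┃          ┃


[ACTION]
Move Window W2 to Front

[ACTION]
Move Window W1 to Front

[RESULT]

         ┃ DataTable               ┃            ┃
         ┠─────────────────────────┨────────────┨
       ┏━━━━━━━━━━━━━━━━━━━━━━━━━━━━━┓e(10)))"  ┃
       ┃ Spreadsheet                 ┃          ┃
       ┠─────────────────────────────┨          ┃
       ┃A1:                          ┃  6229 Jun┃
       ┃       A       B       C     ┃ 35391 Apr┃
       ┃-----------------------------┃ 13556 Mar┃
       ┃  1      [0]     -78       0 ┃ 18906 Feb┃
       ┃  2        0       0       0 ┃          ┃
       ┃  3      944       0       0 ┃          ┃
       ┃  4        0       0       0 ┃          ┃
       ┃  5        0       0       0 ┃          ┃
       ┃  6        0       0       0 ┃          ┃
       ┃  7        0       0       0 ┃          ┃


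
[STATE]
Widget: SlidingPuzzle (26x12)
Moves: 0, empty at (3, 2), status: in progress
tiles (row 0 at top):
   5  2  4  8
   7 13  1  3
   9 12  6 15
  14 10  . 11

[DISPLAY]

┌────┬────┬────┬────┐     
│  5 │  2 │  4 │  8 │     
├────┼────┼────┼────┤     
│  7 │ 13 │  1 │  3 │     
├────┼────┼────┼────┤     
│  9 │ 12 │  6 │ 15 │     
├────┼────┼────┼────┤     
│ 14 │ 10 │    │ 11 │     
└────┴────┴────┴────┘     
Moves: 0                  
                          
                          


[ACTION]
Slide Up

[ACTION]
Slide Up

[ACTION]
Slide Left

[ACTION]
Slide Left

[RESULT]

┌────┬────┬────┬────┐     
│  5 │  2 │  4 │  8 │     
├────┼────┼────┼────┤     
│  7 │ 13 │  1 │  3 │     
├────┼────┼────┼────┤     
│  9 │ 12 │  6 │ 15 │     
├────┼────┼────┼────┤     
│ 14 │ 10 │ 11 │    │     
└────┴────┴────┴────┘     
Moves: 1                  
                          
                          


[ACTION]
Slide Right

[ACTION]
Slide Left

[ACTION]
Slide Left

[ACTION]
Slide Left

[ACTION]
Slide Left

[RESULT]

┌────┬────┬────┬────┐     
│  5 │  2 │  4 │  8 │     
├────┼────┼────┼────┤     
│  7 │ 13 │  1 │  3 │     
├────┼────┼────┼────┤     
│  9 │ 12 │  6 │ 15 │     
├────┼────┼────┼────┤     
│ 14 │ 10 │ 11 │    │     
└────┴────┴────┴────┘     
Moves: 3                  
                          
                          


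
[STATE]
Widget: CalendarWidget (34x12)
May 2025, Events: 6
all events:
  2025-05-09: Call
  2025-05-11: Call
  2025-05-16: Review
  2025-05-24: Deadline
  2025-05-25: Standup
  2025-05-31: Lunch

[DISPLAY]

             May 2025             
Mo Tu We Th Fr Sa Su              
          1  2  3  4              
 5  6  7  8  9* 10 11*            
12 13 14 15 16* 17 18             
19 20 21 22 23 24* 25*            
26 27 28 29 30 31*                
                                  
                                  
                                  
                                  
                                  


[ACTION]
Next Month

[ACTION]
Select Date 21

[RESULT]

            June 2025             
Mo Tu We Th Fr Sa Su              
                   1              
 2  3  4  5  6  7  8              
 9 10 11 12 13 14 15              
16 17 18 19 20 [21] 22            
23 24 25 26 27 28 29              
30                                
                                  
                                  
                                  
                                  


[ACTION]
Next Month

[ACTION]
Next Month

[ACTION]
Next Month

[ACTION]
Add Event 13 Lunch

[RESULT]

          September 2025          
Mo Tu We Th Fr Sa Su              
 1  2  3  4  5  6  7              
 8  9 10 11 12 13* 14             
15 16 17 18 19 20 21              
22 23 24 25 26 27 28              
29 30                             
                                  
                                  
                                  
                                  
                                  


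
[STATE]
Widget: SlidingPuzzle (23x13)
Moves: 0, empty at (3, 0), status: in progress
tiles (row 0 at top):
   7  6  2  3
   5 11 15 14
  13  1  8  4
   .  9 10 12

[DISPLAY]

┌────┬────┬────┬────┐  
│  7 │  6 │  2 │  3 │  
├────┼────┼────┼────┤  
│  5 │ 11 │ 15 │ 14 │  
├────┼────┼────┼────┤  
│ 13 │  1 │  8 │  4 │  
├────┼────┼────┼────┤  
│    │  9 │ 10 │ 12 │  
└────┴────┴────┴────┘  
Moves: 0               
                       
                       
                       


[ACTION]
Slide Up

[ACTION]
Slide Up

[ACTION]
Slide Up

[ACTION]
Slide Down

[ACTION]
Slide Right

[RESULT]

┌────┬────┬────┬────┐  
│  7 │  6 │  2 │  3 │  
├────┼────┼────┼────┤  
│  5 │ 11 │ 15 │ 14 │  
├────┼────┼────┼────┤  
│    │  1 │  8 │  4 │  
├────┼────┼────┼────┤  
│ 13 │  9 │ 10 │ 12 │  
└────┴────┴────┴────┘  
Moves: 1               
                       
                       
                       


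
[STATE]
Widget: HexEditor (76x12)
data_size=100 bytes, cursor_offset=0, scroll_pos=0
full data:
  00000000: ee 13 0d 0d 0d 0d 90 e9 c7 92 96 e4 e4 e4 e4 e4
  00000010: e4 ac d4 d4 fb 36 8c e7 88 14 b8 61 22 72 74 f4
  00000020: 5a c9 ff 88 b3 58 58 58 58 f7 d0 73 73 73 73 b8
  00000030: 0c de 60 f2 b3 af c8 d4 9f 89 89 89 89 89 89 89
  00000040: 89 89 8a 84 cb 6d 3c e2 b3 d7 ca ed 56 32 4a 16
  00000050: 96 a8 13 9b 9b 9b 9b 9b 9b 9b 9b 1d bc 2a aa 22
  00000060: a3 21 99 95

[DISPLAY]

00000000  EE 13 0d 0d 0d 0d 90 e9  c7 92 96 e4 e4 e4 e4 e4  |...............
00000010  e4 ac d4 d4 fb 36 8c e7  88 14 b8 61 22 72 74 f4  |.....6.....a"rt
00000020  5a c9 ff 88 b3 58 58 58  58 f7 d0 73 73 73 73 b8  |Z....XXXX..ssss
00000030  0c de 60 f2 b3 af c8 d4  9f 89 89 89 89 89 89 89  |..`............
00000040  89 89 8a 84 cb 6d 3c e2  b3 d7 ca ed 56 32 4a 16  |.....m<.....V2J
00000050  96 a8 13 9b 9b 9b 9b 9b  9b 9b 9b 1d bc 2a aa 22  |.............*.
00000060  a3 21 99 95                                       |.!..           
                                                                            
                                                                            
                                                                            
                                                                            
                                                                            


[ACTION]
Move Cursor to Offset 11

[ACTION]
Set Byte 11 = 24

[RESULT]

00000000  ee 13 0d 0d 0d 0d 90 e9  c7 92 96 24 e4 e4 e4 e4  |...........$...
00000010  e4 ac d4 d4 fb 36 8c e7  88 14 b8 61 22 72 74 f4  |.....6.....a"rt
00000020  5a c9 ff 88 b3 58 58 58  58 f7 d0 73 73 73 73 b8  |Z....XXXX..ssss
00000030  0c de 60 f2 b3 af c8 d4  9f 89 89 89 89 89 89 89  |..`............
00000040  89 89 8a 84 cb 6d 3c e2  b3 d7 ca ed 56 32 4a 16  |.....m<.....V2J
00000050  96 a8 13 9b 9b 9b 9b 9b  9b 9b 9b 1d bc 2a aa 22  |.............*.
00000060  a3 21 99 95                                       |.!..           
                                                                            
                                                                            
                                                                            
                                                                            
                                                                            


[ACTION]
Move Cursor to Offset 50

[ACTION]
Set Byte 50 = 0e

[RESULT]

00000000  ee 13 0d 0d 0d 0d 90 e9  c7 92 96 24 e4 e4 e4 e4  |...........$...
00000010  e4 ac d4 d4 fb 36 8c e7  88 14 b8 61 22 72 74 f4  |.....6.....a"rt
00000020  5a c9 ff 88 b3 58 58 58  58 f7 d0 73 73 73 73 b8  |Z....XXXX..ssss
00000030  0c de 0E f2 b3 af c8 d4  9f 89 89 89 89 89 89 89  |...............
00000040  89 89 8a 84 cb 6d 3c e2  b3 d7 ca ed 56 32 4a 16  |.....m<.....V2J
00000050  96 a8 13 9b 9b 9b 9b 9b  9b 9b 9b 1d bc 2a aa 22  |.............*.
00000060  a3 21 99 95                                       |.!..           
                                                                            
                                                                            
                                                                            
                                                                            
                                                                            


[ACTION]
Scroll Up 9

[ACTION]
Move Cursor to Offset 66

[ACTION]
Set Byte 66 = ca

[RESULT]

00000000  ee 13 0d 0d 0d 0d 90 e9  c7 92 96 24 e4 e4 e4 e4  |...........$...
00000010  e4 ac d4 d4 fb 36 8c e7  88 14 b8 61 22 72 74 f4  |.....6.....a"rt
00000020  5a c9 ff 88 b3 58 58 58  58 f7 d0 73 73 73 73 b8  |Z....XXXX..ssss
00000030  0c de 0e f2 b3 af c8 d4  9f 89 89 89 89 89 89 89  |...............
00000040  89 89 CA 84 cb 6d 3c e2  b3 d7 ca ed 56 32 4a 16  |.....m<.....V2J
00000050  96 a8 13 9b 9b 9b 9b 9b  9b 9b 9b 1d bc 2a aa 22  |.............*.
00000060  a3 21 99 95                                       |.!..           
                                                                            
                                                                            
                                                                            
                                                                            
                                                                            


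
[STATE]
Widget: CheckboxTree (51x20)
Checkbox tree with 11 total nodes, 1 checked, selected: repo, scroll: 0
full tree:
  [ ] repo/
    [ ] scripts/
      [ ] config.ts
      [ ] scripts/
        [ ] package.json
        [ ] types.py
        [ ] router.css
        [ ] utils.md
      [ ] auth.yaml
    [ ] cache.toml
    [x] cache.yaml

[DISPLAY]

>[-] repo/                                         
   [ ] scripts/                                    
     [ ] config.ts                                 
     [ ] scripts/                                  
       [ ] package.json                            
       [ ] types.py                                
       [ ] router.css                              
       [ ] utils.md                                
     [ ] auth.yaml                                 
   [ ] cache.toml                                  
   [x] cache.yaml                                  
                                                   
                                                   
                                                   
                                                   
                                                   
                                                   
                                                   
                                                   
                                                   


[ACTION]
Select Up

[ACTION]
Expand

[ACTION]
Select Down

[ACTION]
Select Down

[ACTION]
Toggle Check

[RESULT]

 [-] repo/                                         
   [-] scripts/                                    
>    [x] config.ts                                 
     [ ] scripts/                                  
       [ ] package.json                            
       [ ] types.py                                
       [ ] router.css                              
       [ ] utils.md                                
     [ ] auth.yaml                                 
   [ ] cache.toml                                  
   [x] cache.yaml                                  
                                                   
                                                   
                                                   
                                                   
                                                   
                                                   
                                                   
                                                   
                                                   


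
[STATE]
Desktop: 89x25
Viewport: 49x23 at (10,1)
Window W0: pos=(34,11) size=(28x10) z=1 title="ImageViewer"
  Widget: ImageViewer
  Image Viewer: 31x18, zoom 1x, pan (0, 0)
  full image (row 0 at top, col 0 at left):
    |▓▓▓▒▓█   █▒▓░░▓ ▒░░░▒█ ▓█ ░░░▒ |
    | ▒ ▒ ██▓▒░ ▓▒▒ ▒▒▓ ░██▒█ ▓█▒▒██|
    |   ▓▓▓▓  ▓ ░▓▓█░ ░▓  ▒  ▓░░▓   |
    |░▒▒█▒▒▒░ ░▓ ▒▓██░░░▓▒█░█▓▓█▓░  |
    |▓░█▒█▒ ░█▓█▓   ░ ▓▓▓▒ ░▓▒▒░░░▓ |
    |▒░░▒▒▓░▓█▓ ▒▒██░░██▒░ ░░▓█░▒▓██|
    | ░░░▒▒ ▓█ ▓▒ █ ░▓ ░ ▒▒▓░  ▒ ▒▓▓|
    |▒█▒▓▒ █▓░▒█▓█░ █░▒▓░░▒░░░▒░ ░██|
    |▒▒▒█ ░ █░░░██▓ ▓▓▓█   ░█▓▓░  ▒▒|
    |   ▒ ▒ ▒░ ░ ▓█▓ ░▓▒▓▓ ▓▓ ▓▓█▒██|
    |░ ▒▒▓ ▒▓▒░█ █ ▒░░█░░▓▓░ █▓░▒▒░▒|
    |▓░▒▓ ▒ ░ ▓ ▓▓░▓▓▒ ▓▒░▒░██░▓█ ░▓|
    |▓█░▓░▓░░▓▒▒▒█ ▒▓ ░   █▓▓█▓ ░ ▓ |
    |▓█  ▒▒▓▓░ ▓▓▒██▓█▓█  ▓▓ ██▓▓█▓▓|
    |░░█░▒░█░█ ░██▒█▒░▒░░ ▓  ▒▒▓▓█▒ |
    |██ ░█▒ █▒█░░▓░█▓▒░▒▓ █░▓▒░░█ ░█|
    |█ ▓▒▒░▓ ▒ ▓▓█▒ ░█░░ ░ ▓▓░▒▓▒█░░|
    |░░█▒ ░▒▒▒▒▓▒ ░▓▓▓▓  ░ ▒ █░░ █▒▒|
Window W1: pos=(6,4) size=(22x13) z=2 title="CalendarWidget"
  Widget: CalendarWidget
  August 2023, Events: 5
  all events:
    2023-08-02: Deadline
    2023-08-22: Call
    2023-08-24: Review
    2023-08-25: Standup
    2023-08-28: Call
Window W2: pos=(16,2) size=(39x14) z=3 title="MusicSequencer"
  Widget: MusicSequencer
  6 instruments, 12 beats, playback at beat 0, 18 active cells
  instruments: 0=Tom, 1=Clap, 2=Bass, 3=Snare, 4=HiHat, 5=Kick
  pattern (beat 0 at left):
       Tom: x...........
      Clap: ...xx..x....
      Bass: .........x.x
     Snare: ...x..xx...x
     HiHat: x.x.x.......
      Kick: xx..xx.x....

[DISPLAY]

                                                 
      ┏━━━━━━━━━━━━━━━━━━━━━━━━━━━━━━━━━━━━━┓    
      ┃ MusicSequencer                      ┃    
━━━━━━┠─────────────────────────────────────┨    
lendar┃      ▼12345678901                   ┃    
──────┃   Tom█···········                   ┃    
 Augus┃  Clap···██··█····                   ┃    
Tu We ┃  Bass·········█·█                   ┃    
 1  2*┃ Snare···█··██···█                   ┃    
 8  9 ┃ HiHat█·█·█·······                   ┃    
15 16 ┃  Kick██··██·█····                   ┃━━━━
22* 23┃                                     ┃    
 29 30┃                                     ┃────
      ┃                                     ┃▒█ ▓
      ┗━━━━━━━━━━━━━━━━━━━━━━━━━━━━━━━━━━━━━┛██▒█
━━━━━━━━━━━━━━━━━┛      ┃   ▓▓▓▓  ▓ ░▓▓█░ ░▓  ▒  
                        ┃░▒▒█▒▒▒░ ░▓ ▒▓██░░░▓▒█░█
                        ┃▓░█▒█▒ ░█▓█▓   ░ ▓▓▓▒ ░▓
                        ┃▒░░▒▒▓░▓█▓ ▒▒██░░██▒░ ░░
                        ┗━━━━━━━━━━━━━━━━━━━━━━━━
                                                 
                                                 
                                                 


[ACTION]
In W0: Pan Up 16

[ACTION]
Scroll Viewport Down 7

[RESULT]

      ┏━━━━━━━━━━━━━━━━━━━━━━━━━━━━━━━━━━━━━┓    
      ┃ MusicSequencer                      ┃    
━━━━━━┠─────────────────────────────────────┨    
lendar┃      ▼12345678901                   ┃    
──────┃   Tom█···········                   ┃    
 Augus┃  Clap···██··█····                   ┃    
Tu We ┃  Bass·········█·█                   ┃    
 1  2*┃ Snare···█··██···█                   ┃    
 8  9 ┃ HiHat█·█·█·······                   ┃    
15 16 ┃  Kick██··██·█····                   ┃━━━━
22* 23┃                                     ┃    
 29 30┃                                     ┃────
      ┃                                     ┃▒█ ▓
      ┗━━━━━━━━━━━━━━━━━━━━━━━━━━━━━━━━━━━━━┛██▒█
━━━━━━━━━━━━━━━━━┛      ┃   ▓▓▓▓  ▓ ░▓▓█░ ░▓  ▒  
                        ┃░▒▒█▒▒▒░ ░▓ ▒▓██░░░▓▒█░█
                        ┃▓░█▒█▒ ░█▓█▓   ░ ▓▓▓▒ ░▓
                        ┃▒░░▒▒▓░▓█▓ ▒▒██░░██▒░ ░░
                        ┗━━━━━━━━━━━━━━━━━━━━━━━━
                                                 
                                                 
                                                 
                                                 


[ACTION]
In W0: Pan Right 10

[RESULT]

      ┏━━━━━━━━━━━━━━━━━━━━━━━━━━━━━━━━━━━━━┓    
      ┃ MusicSequencer                      ┃    
━━━━━━┠─────────────────────────────────────┨    
lendar┃      ▼12345678901                   ┃    
──────┃   Tom█···········                   ┃    
 Augus┃  Clap···██··█····                   ┃    
Tu We ┃  Bass·········█·█                   ┃    
 1  2*┃ Snare···█··██···█                   ┃    
 8  9 ┃ HiHat█·█·█·······                   ┃    
15 16 ┃  Kick██··██·█····                   ┃━━━━
22* 23┃                                     ┃    
 29 30┃                                     ┃────
      ┃                                     ┃    
      ┗━━━━━━━━━━━━━━━━━━━━━━━━━━━━━━━━━━━━━┛█   
━━━━━━━━━━━━━━━━━┛      ┃ ░▓▓█░ ░▓  ▒  ▓░░▓      
                        ┃▓ ▒▓██░░░▓▒█░█▓▓█▓░     
                        ┃█▓   ░ ▓▓▓▒ ░▓▒▒░░░▓    
                        ┃ ▒▒██░░██▒░ ░░▓█░▒▓██   
                        ┗━━━━━━━━━━━━━━━━━━━━━━━━
                                                 
                                                 
                                                 
                                                 


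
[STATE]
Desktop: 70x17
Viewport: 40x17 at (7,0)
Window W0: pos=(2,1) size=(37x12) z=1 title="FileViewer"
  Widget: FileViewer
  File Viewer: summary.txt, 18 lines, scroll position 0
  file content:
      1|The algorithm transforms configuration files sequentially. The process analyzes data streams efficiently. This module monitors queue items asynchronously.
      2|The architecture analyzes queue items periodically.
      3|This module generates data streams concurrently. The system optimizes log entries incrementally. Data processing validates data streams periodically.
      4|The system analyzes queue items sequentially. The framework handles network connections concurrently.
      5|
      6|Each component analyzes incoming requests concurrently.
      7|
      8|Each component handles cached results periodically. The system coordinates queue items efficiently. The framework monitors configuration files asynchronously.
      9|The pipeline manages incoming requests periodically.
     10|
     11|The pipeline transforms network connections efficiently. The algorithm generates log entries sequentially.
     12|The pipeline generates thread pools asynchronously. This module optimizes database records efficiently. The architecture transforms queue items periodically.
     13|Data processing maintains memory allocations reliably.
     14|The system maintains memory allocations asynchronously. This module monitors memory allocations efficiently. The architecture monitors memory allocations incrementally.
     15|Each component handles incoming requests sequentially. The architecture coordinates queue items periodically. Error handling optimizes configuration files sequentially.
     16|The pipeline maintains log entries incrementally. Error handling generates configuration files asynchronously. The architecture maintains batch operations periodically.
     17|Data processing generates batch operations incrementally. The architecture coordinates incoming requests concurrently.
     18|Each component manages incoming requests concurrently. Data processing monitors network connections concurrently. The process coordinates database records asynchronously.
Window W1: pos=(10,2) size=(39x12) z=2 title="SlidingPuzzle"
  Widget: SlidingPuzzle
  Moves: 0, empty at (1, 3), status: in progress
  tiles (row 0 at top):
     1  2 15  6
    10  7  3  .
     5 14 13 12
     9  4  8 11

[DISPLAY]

                                        
━━━━━━━━━━━━━━━━━━━━━━━━━━━━━━━┓        
eVi┏━━━━━━━━━━━━━━━━━━━━━━━━━━━━━━━━━━━━
───┃ SlidingPuzzle                      
alg┠────────────────────────────────────
arc┃┌────┬────┬────┬────┐               
 mo┃│  1 │  2 │ 15 │  6 │               
sys┃├────┼────┼────┼────┤               
   ┃│ 10 │  7 │  3 │    │               
 co┃├────┼────┼────┼────┤               
   ┃│  5 │ 14 │ 13 │ 12 │               
 co┃├────┼────┼────┼────┤               
━━━┃│  9 │  4 │  8 │ 11 │               
   ┗━━━━━━━━━━━━━━━━━━━━━━━━━━━━━━━━━━━━
                                        
                                        
                                        


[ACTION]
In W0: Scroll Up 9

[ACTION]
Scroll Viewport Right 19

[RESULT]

                                        
━━━━━━━━━━━━┓                           
━━━━━━━━━━━━━━━━━━━━━━┓                 
                      ┃                 
──────────────────────┨                 
┬────┐                ┃                 
│  6 │                ┃                 
┼────┤                ┃                 
│    │                ┃                 
┼────┤                ┃                 
│ 12 │                ┃                 
┼────┤                ┃                 
│ 11 │                ┃                 
━━━━━━━━━━━━━━━━━━━━━━┛                 
                                        
                                        
                                        


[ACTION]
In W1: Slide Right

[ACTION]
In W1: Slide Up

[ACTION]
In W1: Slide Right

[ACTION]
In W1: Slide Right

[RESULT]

                                        
━━━━━━━━━━━━┓                           
━━━━━━━━━━━━━━━━━━━━━━┓                 
                      ┃                 
──────────────────────┨                 
┬────┐                ┃                 
│  6 │                ┃                 
┼────┤                ┃                 
│  3 │                ┃                 
┼────┤                ┃                 
│ 12 │                ┃                 
┼────┤                ┃                 
│ 11 │                ┃                 
━━━━━━━━━━━━━━━━━━━━━━┛                 
                                        
                                        
                                        
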